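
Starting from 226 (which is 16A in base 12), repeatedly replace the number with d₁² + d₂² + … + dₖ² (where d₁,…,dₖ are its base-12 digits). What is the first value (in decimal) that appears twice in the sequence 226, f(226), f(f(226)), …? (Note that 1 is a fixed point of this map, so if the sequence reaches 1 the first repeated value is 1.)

226 = (1,6,10)_12 → 1² + 6² + 10² = 1 + 36 + 100 = 137
137 = (11,5)_12 → 11² + 5² = 121 + 25 = 146
146 = (1,0,2)_12 → 1² + 0² + 2² = 1 + 0 + 4 = 5
5 = (5)_12 → 5² = 25
25 = (2,1)_12 → 2² + 1² = 4 + 1 = 5  — 5 already appeared earlier.

5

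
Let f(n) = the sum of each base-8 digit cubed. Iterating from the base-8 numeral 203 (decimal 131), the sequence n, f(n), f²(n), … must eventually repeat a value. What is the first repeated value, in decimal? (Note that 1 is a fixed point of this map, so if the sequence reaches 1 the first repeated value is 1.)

559

131 = (2,0,3)_8 → 2³ + 0³ + 3³ = 35
35 = (4,3)_8 → 4³ + 3³ = 91
91 = (1,3,3)_8 → 1³ + 3³ + 3³ = 55
55 = (6,7)_8 → 6³ + 7³ = 559
559 = (1,0,5,7)_8 → 1³ + 0³ + 5³ + 7³ = 469
469 = (7,2,5)_8 → 7³ + 2³ + 5³ = 476
476 = (7,3,4)_8 → 7³ + 3³ + 4³ = 434
434 = (6,6,2)_8 → 6³ + 6³ + 2³ = 440
440 = (6,7,0)_8 → 6³ + 7³ + 0³ = 559  — 559 already appeared earlier.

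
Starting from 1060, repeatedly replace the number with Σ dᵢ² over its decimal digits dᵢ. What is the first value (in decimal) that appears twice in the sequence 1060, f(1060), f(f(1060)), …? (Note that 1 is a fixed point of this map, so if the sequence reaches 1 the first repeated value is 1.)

1060 → 1² + 0² + 6² + 0² = 1 + 0 + 36 + 0 = 37
37 → 3² + 7² = 9 + 49 = 58
58 → 5² + 8² = 25 + 64 = 89
89 → 8² + 9² = 64 + 81 = 145
145 → 1² + 4² + 5² = 1 + 16 + 25 = 42
42 → 4² + 2² = 16 + 4 = 20
20 → 2² + 0² = 4 + 0 = 4
4 → 4² = 16
16 → 1² + 6² = 1 + 36 = 37  — 37 already appeared earlier.

37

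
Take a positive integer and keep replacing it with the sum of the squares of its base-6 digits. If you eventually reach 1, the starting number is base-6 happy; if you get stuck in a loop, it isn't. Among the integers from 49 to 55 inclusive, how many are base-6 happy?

1

49: 49 → 6 → 1  — base-6 happy
50: 50 → 9 → 10 → 17 → 29 → 41 → 26 → 20 → 13 → 5 → 25 → 17  — not base-6 happy
51: 51 → 14 → 8 → 5 → 25 → 17 → 29 → 41 → 26 → 20 → 13 → 5  — not base-6 happy
52: 52 → 21 → 18 → 9 → 10 → 17 → 29 → 41 → 26 → 20 → 13 → 5 → 25 → 17  — not base-6 happy
53: 53 → 30 → 25 → 17 → 29 → 41 → 26 → 20 → 13 → 5 → 25  — not base-6 happy
54: 54 → 10 → 17 → 29 → 41 → 26 → 20 → 13 → 5 → 25 → 17  — not base-6 happy
55: 55 → 11 → 26 → 20 → 13 → 5 → 25 → 17 → 29 → 41 → 26  — not base-6 happy
base-6 happy: 49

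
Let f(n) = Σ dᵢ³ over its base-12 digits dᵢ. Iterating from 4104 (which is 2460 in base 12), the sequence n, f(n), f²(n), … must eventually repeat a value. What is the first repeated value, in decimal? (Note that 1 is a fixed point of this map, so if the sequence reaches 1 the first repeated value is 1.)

4104 = (2,4,6,0)_12 → 2³ + 4³ + 6³ + 0³ = 288
288 = (2,0,0)_12 → 2³ + 0³ + 0³ = 8
8 = (8)_12 → 8³ = 512
512 = (3,6,8)_12 → 3³ + 6³ + 8³ = 755
755 = (5,2,11)_12 → 5³ + 2³ + 11³ = 1464
1464 = (10,2,0)_12 → 10³ + 2³ + 0³ = 1008
1008 = (7,0,0)_12 → 7³ + 0³ + 0³ = 343
343 = (2,4,7)_12 → 2³ + 4³ + 7³ = 415
415 = (2,10,7)_12 → 2³ + 10³ + 7³ = 1351
1351 = (9,4,7)_12 → 9³ + 4³ + 7³ = 1136
1136 = (7,10,8)_12 → 7³ + 10³ + 8³ = 1855
1855 = (1,0,10,7)_12 → 1³ + 0³ + 10³ + 7³ = 1344
1344 = (9,4,0)_12 → 9³ + 4³ + 0³ = 793
793 = (5,6,1)_12 → 5³ + 6³ + 1³ = 342
342 = (2,4,6)_12 → 2³ + 4³ + 6³ = 288  — 288 already appeared earlier.

288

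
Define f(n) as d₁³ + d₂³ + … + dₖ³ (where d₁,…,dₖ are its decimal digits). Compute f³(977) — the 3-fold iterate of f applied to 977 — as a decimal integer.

977 → 9³ + 7³ + 7³ = 729 + 343 + 343 = 1415
1415 → 1³ + 4³ + 1³ + 5³ = 1 + 64 + 1 + 125 = 191
191 → 1³ + 9³ + 1³ = 1 + 729 + 1 = 731

731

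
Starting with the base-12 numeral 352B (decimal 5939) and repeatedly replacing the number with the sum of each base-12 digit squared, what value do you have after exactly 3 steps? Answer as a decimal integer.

121

5939 = (3,5,2,11)_12 → 159
159 = (1,1,3)_12 → 11
11 = (11)_12 → 121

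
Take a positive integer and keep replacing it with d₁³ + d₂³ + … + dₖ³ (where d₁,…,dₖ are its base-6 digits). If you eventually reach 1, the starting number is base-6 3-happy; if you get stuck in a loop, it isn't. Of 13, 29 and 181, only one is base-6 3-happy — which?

13: 13 → 9 → 28 → 128 → 62 → 73 → 9  — repeats 9 (not base-6 3-happy)
29: 29 → 189 → 153 → 92 → 43 → 3 → 27 → 91 → 36 → 1  — reaches 1 (base-6 3-happy)
181: 181 → 126 → 54 → 28 → 128 → 62 → 73 → 9 → 28  — repeats 28 (not base-6 3-happy)

29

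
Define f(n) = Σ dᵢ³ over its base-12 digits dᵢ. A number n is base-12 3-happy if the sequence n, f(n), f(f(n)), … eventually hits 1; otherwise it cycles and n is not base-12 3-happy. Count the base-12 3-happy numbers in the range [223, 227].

223: 223 → 560 → 1539 → 1539  — not base-12 3-happy
224: 224 → 729 → 854 → 1464 → 1008 → 343 → 415 → 1351 → 1136 → 1855 → 1344 → 793 → 342 → 288 → 8 → 512 → 755 → 1464  — not base-12 3-happy
225: 225 → 946 → 1432 → 2124 → 738 → 342 → 288 → 8 → 512 → 755 → 1464 → 1008 → 343 → 415 → 1351 → 1136 → 1855 → 1344 → 793 → 342  — not base-12 3-happy
226: 226 → 1217 → 762 → 368 → 736 → 190 → 1028 → 856 → 1520 → 1728 → 1  — base-12 3-happy
227: 227 → 1548 → 1729 → 2 → 8 → 512 → 755 → 1464 → 1008 → 343 → 415 → 1351 → 1136 → 1855 → 1344 → 793 → 342 → 288 → 8  — not base-12 3-happy
base-12 3-happy: 226

1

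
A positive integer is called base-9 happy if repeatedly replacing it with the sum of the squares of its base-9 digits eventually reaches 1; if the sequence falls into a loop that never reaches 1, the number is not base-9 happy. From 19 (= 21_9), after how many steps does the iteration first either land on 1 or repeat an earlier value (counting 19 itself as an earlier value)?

6

19 = (2,1)_9 → 2² + 1² = 4 + 1 = 5
5 = (5)_9 → 5² = 25
25 = (2,7)_9 → 2² + 7² = 4 + 49 = 53
53 = (5,8)_9 → 5² + 8² = 25 + 64 = 89
89 = (1,0,8)_9 → 1² + 0² + 8² = 1 + 0 + 64 = 65
65 = (7,2)_9 → 7² + 2² = 49 + 4 = 53  — 53 repeats.
That took 6 steps.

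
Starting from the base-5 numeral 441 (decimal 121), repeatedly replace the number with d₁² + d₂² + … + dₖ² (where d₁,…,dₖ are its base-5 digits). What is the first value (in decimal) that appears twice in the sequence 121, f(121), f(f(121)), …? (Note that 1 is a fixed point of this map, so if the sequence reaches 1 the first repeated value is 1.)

121 = (4,4,1)_5 → 4² + 4² + 1² = 33
33 = (1,1,3)_5 → 1² + 1² + 3² = 11
11 = (2,1)_5 → 2² + 1² = 5
5 = (1,0)_5 → 1² + 0² = 1  — reached the fixed point 1.
1 → 1, so 1 is the first repeated value.

1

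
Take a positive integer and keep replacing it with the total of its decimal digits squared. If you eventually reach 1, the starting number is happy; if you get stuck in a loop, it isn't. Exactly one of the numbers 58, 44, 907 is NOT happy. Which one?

58

58: 58 → 89 → 145 → 42 → 20 → 4 → 16 → 37 → 58  — repeats 58 (not happy)
44: 44 → 32 → 13 → 10 → 1  — reaches 1 (happy)
907: 907 → 130 → 10 → 1  — reaches 1 (happy)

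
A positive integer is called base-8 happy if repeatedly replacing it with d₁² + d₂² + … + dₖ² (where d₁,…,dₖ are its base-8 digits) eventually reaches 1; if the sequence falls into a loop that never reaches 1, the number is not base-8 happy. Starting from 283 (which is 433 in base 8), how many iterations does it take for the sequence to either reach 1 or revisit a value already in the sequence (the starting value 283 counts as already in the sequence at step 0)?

283 = (4,3,3)_8 → 4² + 3² + 3² = 34
34 = (4,2)_8 → 4² + 2² = 20
20 = (2,4)_8 → 2² + 4² = 20  — 20 repeats.
That took 3 steps.

3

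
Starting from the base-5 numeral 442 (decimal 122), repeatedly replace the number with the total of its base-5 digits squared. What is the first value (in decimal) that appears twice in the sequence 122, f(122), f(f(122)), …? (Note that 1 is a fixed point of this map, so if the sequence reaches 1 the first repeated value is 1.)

122 = (4,4,2)_5 → 36
36 = (1,2,1)_5 → 6
6 = (1,1)_5 → 2
2 = (2)_5 → 4
4 = (4)_5 → 16
16 = (3,1)_5 → 10
10 = (2,0)_5 → 4  — 4 already appeared earlier.

4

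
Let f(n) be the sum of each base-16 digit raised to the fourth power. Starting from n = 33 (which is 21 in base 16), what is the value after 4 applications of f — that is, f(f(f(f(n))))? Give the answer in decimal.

33 = (2,1)_16 → 2⁴ + 1⁴ = 17
17 = (1,1)_16 → 1⁴ + 1⁴ = 2
2 = (2)_16 → 2⁴ = 16
16 = (1,0)_16 → 1⁴ + 0⁴ = 1

1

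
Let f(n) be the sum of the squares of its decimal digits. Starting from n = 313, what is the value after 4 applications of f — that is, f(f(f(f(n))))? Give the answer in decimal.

313 → 19
19 → 82
82 → 68
68 → 100

100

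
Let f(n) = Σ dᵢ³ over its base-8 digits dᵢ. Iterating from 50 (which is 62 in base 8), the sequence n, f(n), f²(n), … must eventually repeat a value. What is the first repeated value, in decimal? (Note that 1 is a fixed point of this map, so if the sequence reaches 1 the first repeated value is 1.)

50 = (6,2)_8 → 6³ + 2³ = 216 + 8 = 224
224 = (3,4,0)_8 → 3³ + 4³ + 0³ = 27 + 64 + 0 = 91
91 = (1,3,3)_8 → 1³ + 3³ + 3³ = 1 + 27 + 27 = 55
55 = (6,7)_8 → 6³ + 7³ = 216 + 343 = 559
559 = (1,0,5,7)_8 → 1³ + 0³ + 5³ + 7³ = 1 + 0 + 125 + 343 = 469
469 = (7,2,5)_8 → 7³ + 2³ + 5³ = 343 + 8 + 125 = 476
476 = (7,3,4)_8 → 7³ + 3³ + 4³ = 343 + 27 + 64 = 434
434 = (6,6,2)_8 → 6³ + 6³ + 2³ = 216 + 216 + 8 = 440
440 = (6,7,0)_8 → 6³ + 7³ + 0³ = 216 + 343 + 0 = 559  — 559 already appeared earlier.

559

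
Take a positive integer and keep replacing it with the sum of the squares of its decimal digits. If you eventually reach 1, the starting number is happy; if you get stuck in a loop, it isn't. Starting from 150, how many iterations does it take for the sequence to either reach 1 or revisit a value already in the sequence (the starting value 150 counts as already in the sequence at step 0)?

11

150 → 1² + 5² + 0² = 1 + 25 + 0 = 26
26 → 2² + 6² = 4 + 36 = 40
40 → 4² + 0² = 16 + 0 = 16
16 → 1² + 6² = 1 + 36 = 37
37 → 3² + 7² = 9 + 49 = 58
58 → 5² + 8² = 25 + 64 = 89
89 → 8² + 9² = 64 + 81 = 145
145 → 1² + 4² + 5² = 1 + 16 + 25 = 42
42 → 4² + 2² = 16 + 4 = 20
20 → 2² + 0² = 4 + 0 = 4
4 → 4² = 16  — 16 repeats.
That took 11 steps.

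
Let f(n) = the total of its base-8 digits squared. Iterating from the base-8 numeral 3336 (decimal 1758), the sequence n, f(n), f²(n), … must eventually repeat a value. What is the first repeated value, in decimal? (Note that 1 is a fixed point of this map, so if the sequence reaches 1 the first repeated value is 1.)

20

1758 = (3,3,3,6)_8 → 3² + 3² + 3² + 6² = 9 + 9 + 9 + 36 = 63
63 = (7,7)_8 → 7² + 7² = 49 + 49 = 98
98 = (1,4,2)_8 → 1² + 4² + 2² = 1 + 16 + 4 = 21
21 = (2,5)_8 → 2² + 5² = 4 + 25 = 29
29 = (3,5)_8 → 3² + 5² = 9 + 25 = 34
34 = (4,2)_8 → 4² + 2² = 16 + 4 = 20
20 = (2,4)_8 → 2² + 4² = 4 + 16 = 20  — 20 already appeared earlier.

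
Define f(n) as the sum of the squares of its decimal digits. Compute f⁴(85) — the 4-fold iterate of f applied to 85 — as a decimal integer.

85 → 8² + 5² = 89
89 → 8² + 9² = 145
145 → 1² + 4² + 5² = 42
42 → 4² + 2² = 20

20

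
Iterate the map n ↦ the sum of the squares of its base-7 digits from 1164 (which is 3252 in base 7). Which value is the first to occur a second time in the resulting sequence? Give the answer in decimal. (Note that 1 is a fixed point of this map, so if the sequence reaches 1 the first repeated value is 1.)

1164 = (3,2,5,2)_7 → 42
42 = (6,0)_7 → 36
36 = (5,1)_7 → 26
26 = (3,5)_7 → 34
34 = (4,6)_7 → 52
52 = (1,0,3)_7 → 10
10 = (1,3)_7 → 10  — 10 already appeared earlier.

10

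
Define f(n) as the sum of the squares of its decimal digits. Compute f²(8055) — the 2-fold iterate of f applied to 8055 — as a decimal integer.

18

8055 → 114
114 → 18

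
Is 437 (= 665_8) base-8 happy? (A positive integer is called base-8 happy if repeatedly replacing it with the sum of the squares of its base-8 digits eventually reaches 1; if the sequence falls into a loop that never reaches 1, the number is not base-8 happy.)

base-8 happy

437 = (6,6,5)_8 → 6² + 6² + 5² = 36 + 36 + 25 = 97
97 = (1,4,1)_8 → 1² + 4² + 1² = 1 + 16 + 1 = 18
18 = (2,2)_8 → 2² + 2² = 4 + 4 = 8
8 = (1,0)_8 → 1² + 0² = 1 + 0 = 1  — reached 1.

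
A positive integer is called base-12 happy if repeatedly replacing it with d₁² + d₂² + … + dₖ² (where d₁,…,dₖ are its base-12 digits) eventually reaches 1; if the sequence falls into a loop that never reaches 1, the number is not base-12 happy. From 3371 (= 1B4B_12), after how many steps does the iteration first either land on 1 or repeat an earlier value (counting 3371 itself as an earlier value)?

3371 = (1,11,4,11)_12 → 1² + 11² + 4² + 11² = 1 + 121 + 16 + 121 = 259
259 = (1,9,7)_12 → 1² + 9² + 7² = 1 + 81 + 49 = 131
131 = (10,11)_12 → 10² + 11² = 100 + 121 = 221
221 = (1,6,5)_12 → 1² + 6² + 5² = 1 + 36 + 25 = 62
62 = (5,2)_12 → 5² + 2² = 25 + 4 = 29
29 = (2,5)_12 → 2² + 5² = 4 + 25 = 29  — 29 repeats.
That took 6 steps.

6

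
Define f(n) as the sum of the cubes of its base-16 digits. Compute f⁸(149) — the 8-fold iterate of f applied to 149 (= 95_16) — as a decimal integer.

65

149 = (9,5)_16 → 9³ + 5³ = 729 + 125 = 854
854 = (3,5,6)_16 → 3³ + 5³ + 6³ = 27 + 125 + 216 = 368
368 = (1,7,0)_16 → 1³ + 7³ + 0³ = 1 + 343 + 0 = 344
344 = (1,5,8)_16 → 1³ + 5³ + 8³ = 1 + 125 + 512 = 638
638 = (2,7,14)_16 → 2³ + 7³ + 14³ = 8 + 343 + 2744 = 3095
3095 = (12,1,7)_16 → 12³ + 1³ + 7³ = 1728 + 1 + 343 = 2072
2072 = (8,1,8)_16 → 8³ + 1³ + 8³ = 512 + 1 + 512 = 1025
1025 = (4,0,1)_16 → 4³ + 0³ + 1³ = 64 + 0 + 1 = 65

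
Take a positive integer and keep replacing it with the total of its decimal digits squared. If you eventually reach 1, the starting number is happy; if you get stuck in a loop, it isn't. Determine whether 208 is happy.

happy

208 → 2² + 0² + 8² = 68
68 → 6² + 8² = 100
100 → 1² + 0² + 0² = 1  — reached 1.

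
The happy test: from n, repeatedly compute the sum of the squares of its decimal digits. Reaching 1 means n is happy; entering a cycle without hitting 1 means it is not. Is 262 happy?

happy

262 → 44
44 → 32
32 → 13
13 → 10
10 → 1  — reached 1.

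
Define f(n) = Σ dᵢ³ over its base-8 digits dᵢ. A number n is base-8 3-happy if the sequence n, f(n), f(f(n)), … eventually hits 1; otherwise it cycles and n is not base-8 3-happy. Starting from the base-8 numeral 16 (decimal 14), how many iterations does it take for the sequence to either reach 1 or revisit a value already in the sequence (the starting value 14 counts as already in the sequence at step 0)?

8

14 = (1,6)_8 → 217
217 = (3,3,1)_8 → 55
55 = (6,7)_8 → 559
559 = (1,0,5,7)_8 → 469
469 = (7,2,5)_8 → 476
476 = (7,3,4)_8 → 434
434 = (6,6,2)_8 → 440
440 = (6,7,0)_8 → 559  — 559 repeats.
That took 8 steps.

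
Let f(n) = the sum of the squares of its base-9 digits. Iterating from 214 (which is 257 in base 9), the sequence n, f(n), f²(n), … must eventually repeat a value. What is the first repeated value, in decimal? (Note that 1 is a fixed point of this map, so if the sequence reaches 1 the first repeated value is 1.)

50

214 = (2,5,7)_9 → 2² + 5² + 7² = 78
78 = (8,6)_9 → 8² + 6² = 100
100 = (1,2,1)_9 → 1² + 2² + 1² = 6
6 = (6)_9 → 6² = 36
36 = (4,0)_9 → 4² + 0² = 16
16 = (1,7)_9 → 1² + 7² = 50
50 = (5,5)_9 → 5² + 5² = 50  — 50 already appeared earlier.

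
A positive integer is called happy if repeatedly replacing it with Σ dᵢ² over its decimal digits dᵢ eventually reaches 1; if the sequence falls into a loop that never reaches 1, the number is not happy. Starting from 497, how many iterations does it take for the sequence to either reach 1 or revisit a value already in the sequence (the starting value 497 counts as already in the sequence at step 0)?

497 → 4² + 9² + 7² = 146
146 → 1² + 4² + 6² = 53
53 → 5² + 3² = 34
34 → 3² + 4² = 25
25 → 2² + 5² = 29
29 → 2² + 9² = 85
85 → 8² + 5² = 89
89 → 8² + 9² = 145
145 → 1² + 4² + 5² = 42
42 → 4² + 2² = 20
20 → 2² + 0² = 4
4 → 4² = 16
16 → 1² + 6² = 37
37 → 3² + 7² = 58
58 → 5² + 8² = 89  — 89 repeats.
That took 15 steps.

15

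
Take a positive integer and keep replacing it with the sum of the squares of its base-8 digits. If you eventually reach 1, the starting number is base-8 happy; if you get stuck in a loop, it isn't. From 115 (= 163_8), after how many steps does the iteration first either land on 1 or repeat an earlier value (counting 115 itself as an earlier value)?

115 = (1,6,3)_8 → 1² + 6² + 3² = 1 + 36 + 9 = 46
46 = (5,6)_8 → 5² + 6² = 25 + 36 = 61
61 = (7,5)_8 → 7² + 5² = 49 + 25 = 74
74 = (1,1,2)_8 → 1² + 1² + 2² = 1 + 1 + 4 = 6
6 = (6)_8 → 6² = 36
36 = (4,4)_8 → 4² + 4² = 16 + 16 = 32
32 = (4,0)_8 → 4² + 0² = 16 + 0 = 16
16 = (2,0)_8 → 2² + 0² = 4 + 0 = 4
4 = (4)_8 → 4² = 16  — 16 repeats.
That took 9 steps.

9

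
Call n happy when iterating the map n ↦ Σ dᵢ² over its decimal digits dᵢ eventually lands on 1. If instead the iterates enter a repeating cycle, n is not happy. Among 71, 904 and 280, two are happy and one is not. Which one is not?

71: 71 → 50 → 25 → 29 → 85 → 89 → 145 → 42 → 20 → 4 → 16 → 37 → 58 → 89  — repeats 89 (not happy)
904: 904 → 97 → 130 → 10 → 1  — reaches 1 (happy)
280: 280 → 68 → 100 → 1  — reaches 1 (happy)

71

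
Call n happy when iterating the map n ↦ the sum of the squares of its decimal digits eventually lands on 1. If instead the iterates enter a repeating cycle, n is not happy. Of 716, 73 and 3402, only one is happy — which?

716

716: 716 → 86 → 100 → 1  — reaches 1 (happy)
73: 73 → 58 → 89 → 145 → 42 → 20 → 4 → 16 → 37 → 58  — repeats 58 (not happy)
3402: 3402 → 29 → 85 → 89 → 145 → 42 → 20 → 4 → 16 → 37 → 58 → 89  — repeats 89 (not happy)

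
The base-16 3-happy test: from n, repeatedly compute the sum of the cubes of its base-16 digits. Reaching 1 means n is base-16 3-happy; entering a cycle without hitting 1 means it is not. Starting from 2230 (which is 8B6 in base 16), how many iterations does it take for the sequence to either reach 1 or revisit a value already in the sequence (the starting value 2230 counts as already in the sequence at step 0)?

10

2230 = (8,11,6)_16 → 8³ + 11³ + 6³ = 512 + 1331 + 216 = 2059
2059 = (8,0,11)_16 → 8³ + 0³ + 11³ = 512 + 0 + 1331 = 1843
1843 = (7,3,3)_16 → 7³ + 3³ + 3³ = 343 + 27 + 27 = 397
397 = (1,8,13)_16 → 1³ + 8³ + 13³ = 1 + 512 + 2197 = 2710
2710 = (10,9,6)_16 → 10³ + 9³ + 6³ = 1000 + 729 + 216 = 1945
1945 = (7,9,9)_16 → 7³ + 9³ + 9³ = 343 + 729 + 729 = 1801
1801 = (7,0,9)_16 → 7³ + 0³ + 9³ = 343 + 0 + 729 = 1072
1072 = (4,3,0)_16 → 4³ + 3³ + 0³ = 64 + 27 + 0 = 91
91 = (5,11)_16 → 5³ + 11³ = 125 + 1331 = 1456
1456 = (5,11,0)_16 → 5³ + 11³ + 0³ = 125 + 1331 + 0 = 1456  — 1456 repeats.
That took 10 steps.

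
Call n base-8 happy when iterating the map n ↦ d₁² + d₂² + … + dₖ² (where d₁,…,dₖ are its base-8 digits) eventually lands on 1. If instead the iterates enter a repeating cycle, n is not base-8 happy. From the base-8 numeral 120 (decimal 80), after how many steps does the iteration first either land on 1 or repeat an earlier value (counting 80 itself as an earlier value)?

80 = (1,2,0)_8 → 5
5 = (5)_8 → 25
25 = (3,1)_8 → 10
10 = (1,2)_8 → 5  — 5 repeats.
That took 4 steps.

4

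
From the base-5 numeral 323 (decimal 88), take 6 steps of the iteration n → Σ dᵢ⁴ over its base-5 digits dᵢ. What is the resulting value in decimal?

674

88 = (3,2,3)_5 → 178
178 = (1,2,0,3)_5 → 98
98 = (3,4,3)_5 → 418
418 = (3,1,3,3)_5 → 244
244 = (1,4,3,4)_5 → 594
594 = (4,3,3,4)_5 → 674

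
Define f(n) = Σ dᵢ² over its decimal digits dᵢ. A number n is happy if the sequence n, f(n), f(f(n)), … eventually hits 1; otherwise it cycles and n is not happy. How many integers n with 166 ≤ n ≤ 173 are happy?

1

166: 166 → 73 → 58 → 89 → 145 → 42 → 20 → 4 → 16 → 37 → 58  — not happy
167: 167 → 86 → 100 → 1  — happy
168: 168 → 101 → 2 → 4 → 16 → 37 → 58 → 89 → 145 → 42 → 20 → 4  — not happy
169: 169 → 118 → 66 → 72 → 53 → 34 → 25 → 29 → 85 → 89 → 145 → 42 → 20 → 4 → 16 → 37 → 58 → 89  — not happy
170: 170 → 50 → 25 → 29 → 85 → 89 → 145 → 42 → 20 → 4 → 16 → 37 → 58 → 89  — not happy
171: 171 → 51 → 26 → 40 → 16 → 37 → 58 → 89 → 145 → 42 → 20 → 4 → 16  — not happy
172: 172 → 54 → 41 → 17 → 50 → 25 → 29 → 85 → 89 → 145 → 42 → 20 → 4 → 16 → 37 → 58 → 89  — not happy
173: 173 → 59 → 106 → 37 → 58 → 89 → 145 → 42 → 20 → 4 → 16 → 37  — not happy
happy: 167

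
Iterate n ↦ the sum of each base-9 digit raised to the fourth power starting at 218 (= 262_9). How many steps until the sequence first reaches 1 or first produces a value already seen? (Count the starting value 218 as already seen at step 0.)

13

218 = (2,6,2)_9 → 2⁴ + 6⁴ + 2⁴ = 16 + 1296 + 16 = 1328
1328 = (1,7,3,5)_9 → 1⁴ + 7⁴ + 3⁴ + 5⁴ = 1 + 2401 + 81 + 625 = 3108
3108 = (4,2,3,3)_9 → 4⁴ + 2⁴ + 3⁴ + 3⁴ = 256 + 16 + 81 + 81 = 434
434 = (5,3,2)_9 → 5⁴ + 3⁴ + 2⁴ = 625 + 81 + 16 = 722
722 = (8,8,2)_9 → 8⁴ + 8⁴ + 2⁴ = 4096 + 4096 + 16 = 8208
8208 = (1,2,2,3,0)_9 → 1⁴ + 2⁴ + 2⁴ + 3⁴ + 0⁴ = 1 + 16 + 16 + 81 + 0 = 114
114 = (1,3,6)_9 → 1⁴ + 3⁴ + 6⁴ = 1 + 81 + 1296 = 1378
1378 = (1,8,0,1)_9 → 1⁴ + 8⁴ + 0⁴ + 1⁴ = 1 + 4096 + 0 + 1 = 4098
4098 = (5,5,5,3)_9 → 5⁴ + 5⁴ + 5⁴ + 3⁴ = 625 + 625 + 625 + 81 = 1956
1956 = (2,6,1,3)_9 → 2⁴ + 6⁴ + 1⁴ + 3⁴ = 16 + 1296 + 1 + 81 = 1394
1394 = (1,8,1,8)_9 → 1⁴ + 8⁴ + 1⁴ + 8⁴ = 1 + 4096 + 1 + 4096 = 8194
8194 = (1,2,2,1,4)_9 → 1⁴ + 2⁴ + 2⁴ + 1⁴ + 4⁴ = 1 + 16 + 16 + 1 + 256 = 290
290 = (3,5,2)_9 → 3⁴ + 5⁴ + 2⁴ = 81 + 625 + 16 = 722  — 722 repeats.
That took 13 steps.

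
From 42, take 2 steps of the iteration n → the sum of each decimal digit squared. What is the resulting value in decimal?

4

42 → 20
20 → 4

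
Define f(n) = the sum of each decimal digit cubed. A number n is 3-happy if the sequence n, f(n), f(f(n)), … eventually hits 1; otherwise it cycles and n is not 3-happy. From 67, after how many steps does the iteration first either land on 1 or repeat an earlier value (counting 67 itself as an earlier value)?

8

67 → 559
559 → 979
979 → 1801
1801 → 514
514 → 190
190 → 730
730 → 370
370 → 370  — 370 repeats.
That took 8 steps.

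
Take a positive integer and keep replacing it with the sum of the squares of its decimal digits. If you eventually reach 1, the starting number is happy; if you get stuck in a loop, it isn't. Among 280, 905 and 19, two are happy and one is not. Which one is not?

905

280: 280 → 68 → 100 → 1  — reaches 1 (happy)
905: 905 → 106 → 37 → 58 → 89 → 145 → 42 → 20 → 4 → 16 → 37  — repeats 37 (not happy)
19: 19 → 82 → 68 → 100 → 1  — reaches 1 (happy)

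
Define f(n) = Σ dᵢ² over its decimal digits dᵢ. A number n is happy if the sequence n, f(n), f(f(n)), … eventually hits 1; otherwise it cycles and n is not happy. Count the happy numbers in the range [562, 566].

3

562: 562 → 65 → 61 → 37 → 58 → 89 → 145 → 42 → 20 → 4 → 16 → 37  (repeats 37)
563: 563 → 70 → 49 → 97 → 130 → 10 → 1  (reaches 1)
564: 564 → 77 → 98 → 145 → 42 → 20 → 4 → 16 → 37 → 58 → 89 → 145  (repeats 145)
565: 565 → 86 → 100 → 1  (reaches 1)
566: 566 → 97 → 130 → 10 → 1  (reaches 1)
happy: 563, 565, 566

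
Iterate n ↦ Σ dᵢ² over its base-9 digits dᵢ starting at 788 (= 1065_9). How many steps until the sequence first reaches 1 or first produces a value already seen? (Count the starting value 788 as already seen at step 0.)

7

788 = (1,0,6,5)_9 → 1² + 0² + 6² + 5² = 62
62 = (6,8)_9 → 6² + 8² = 100
100 = (1,2,1)_9 → 1² + 2² + 1² = 6
6 = (6)_9 → 6² = 36
36 = (4,0)_9 → 4² + 0² = 16
16 = (1,7)_9 → 1² + 7² = 50
50 = (5,5)_9 → 5² + 5² = 50  — 50 repeats.
That took 7 steps.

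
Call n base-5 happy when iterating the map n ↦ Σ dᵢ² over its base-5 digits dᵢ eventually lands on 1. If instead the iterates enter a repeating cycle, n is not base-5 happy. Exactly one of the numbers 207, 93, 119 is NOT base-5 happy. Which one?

207: 207 → 15 → 9 → 17 → 13 → 13  — repeats 13 (not base-5 happy)
93: 93 → 27 → 5 → 1  — reaches 1 (base-5 happy)
119: 119 → 41 → 11 → 5 → 1  — reaches 1 (base-5 happy)

207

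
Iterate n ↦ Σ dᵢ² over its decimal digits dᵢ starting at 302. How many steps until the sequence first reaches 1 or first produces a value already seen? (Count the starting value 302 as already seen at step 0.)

302 → 3² + 0² + 2² = 13
13 → 1² + 3² = 10
10 → 1² + 0² = 1  — reached 1.
That took 3 steps.

3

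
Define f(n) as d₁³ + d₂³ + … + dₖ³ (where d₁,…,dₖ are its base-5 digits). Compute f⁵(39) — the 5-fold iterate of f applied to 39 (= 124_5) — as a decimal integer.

27

39 = (1,2,4)_5 → 73
73 = (2,4,3)_5 → 99
99 = (3,4,4)_5 → 155
155 = (1,1,1,0)_5 → 3
3 = (3)_5 → 27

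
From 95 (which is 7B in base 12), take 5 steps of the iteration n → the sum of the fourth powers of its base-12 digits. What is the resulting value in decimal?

24738

95 = (7,11)_12 → 7⁴ + 11⁴ = 17042
17042 = (9,10,4,2)_12 → 9⁴ + 10⁴ + 4⁴ + 2⁴ = 16833
16833 = (9,8,10,9)_12 → 9⁴ + 8⁴ + 10⁴ + 9⁴ = 27218
27218 = (1,3,9,0,2)_12 → 1⁴ + 3⁴ + 9⁴ + 0⁴ + 2⁴ = 6659
6659 = (3,10,2,11)_12 → 3⁴ + 10⁴ + 2⁴ + 11⁴ = 24738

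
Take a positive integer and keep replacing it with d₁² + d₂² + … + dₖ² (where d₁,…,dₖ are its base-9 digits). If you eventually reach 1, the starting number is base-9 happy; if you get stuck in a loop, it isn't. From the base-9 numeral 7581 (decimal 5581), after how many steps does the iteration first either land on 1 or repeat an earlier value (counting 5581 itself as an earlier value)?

5581 = (7,5,8,1)_9 → 7² + 5² + 8² + 1² = 49 + 25 + 64 + 1 = 139
139 = (1,6,4)_9 → 1² + 6² + 4² = 1 + 36 + 16 = 53
53 = (5,8)_9 → 5² + 8² = 25 + 64 = 89
89 = (1,0,8)_9 → 1² + 0² + 8² = 1 + 0 + 64 = 65
65 = (7,2)_9 → 7² + 2² = 49 + 4 = 53  — 53 repeats.
That took 5 steps.

5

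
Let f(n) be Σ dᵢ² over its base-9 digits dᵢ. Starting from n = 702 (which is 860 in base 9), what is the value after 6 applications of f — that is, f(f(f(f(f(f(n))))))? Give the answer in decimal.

50

702 = (8,6,0)_9 → 8² + 6² + 0² = 100
100 = (1,2,1)_9 → 1² + 2² + 1² = 6
6 = (6)_9 → 6² = 36
36 = (4,0)_9 → 4² + 0² = 16
16 = (1,7)_9 → 1² + 7² = 50
50 = (5,5)_9 → 5² + 5² = 50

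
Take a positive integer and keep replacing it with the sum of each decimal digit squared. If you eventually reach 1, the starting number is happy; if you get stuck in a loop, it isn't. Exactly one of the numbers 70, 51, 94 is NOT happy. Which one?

70: 70 → 49 → 97 → 130 → 10 → 1  — reaches 1 (happy)
51: 51 → 26 → 40 → 16 → 37 → 58 → 89 → 145 → 42 → 20 → 4 → 16  — repeats 16 (not happy)
94: 94 → 97 → 130 → 10 → 1  — reaches 1 (happy)

51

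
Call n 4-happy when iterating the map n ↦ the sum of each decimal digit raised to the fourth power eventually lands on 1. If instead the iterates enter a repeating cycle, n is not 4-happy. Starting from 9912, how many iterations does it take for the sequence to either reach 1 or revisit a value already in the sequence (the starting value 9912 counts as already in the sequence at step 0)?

9912 → 9⁴ + 9⁴ + 1⁴ + 2⁴ = 13139
13139 → 1⁴ + 3⁴ + 1⁴ + 3⁴ + 9⁴ = 6725
6725 → 6⁴ + 7⁴ + 2⁴ + 5⁴ = 4338
4338 → 4⁴ + 3⁴ + 3⁴ + 8⁴ = 4514
4514 → 4⁴ + 5⁴ + 1⁴ + 4⁴ = 1138
1138 → 1⁴ + 1⁴ + 3⁴ + 8⁴ = 4179
4179 → 4⁴ + 1⁴ + 7⁴ + 9⁴ = 9219
9219 → 9⁴ + 2⁴ + 1⁴ + 9⁴ = 13139  — 13139 repeats.
That took 8 steps.

8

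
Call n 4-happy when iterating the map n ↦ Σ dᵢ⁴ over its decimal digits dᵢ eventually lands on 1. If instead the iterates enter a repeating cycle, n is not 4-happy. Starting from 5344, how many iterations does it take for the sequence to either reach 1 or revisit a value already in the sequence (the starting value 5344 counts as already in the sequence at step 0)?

6

5344 → 5⁴ + 3⁴ + 4⁴ + 4⁴ = 625 + 81 + 256 + 256 = 1218
1218 → 1⁴ + 2⁴ + 1⁴ + 8⁴ = 1 + 16 + 1 + 4096 = 4114
4114 → 4⁴ + 1⁴ + 1⁴ + 4⁴ = 256 + 1 + 1 + 256 = 514
514 → 5⁴ + 1⁴ + 4⁴ = 625 + 1 + 256 = 882
882 → 8⁴ + 8⁴ + 2⁴ = 4096 + 4096 + 16 = 8208
8208 → 8⁴ + 2⁴ + 0⁴ + 8⁴ = 4096 + 16 + 0 + 4096 = 8208  — 8208 repeats.
That took 6 steps.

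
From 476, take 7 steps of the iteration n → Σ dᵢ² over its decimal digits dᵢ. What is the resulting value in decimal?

89

476 → 4² + 7² + 6² = 101
101 → 1² + 0² + 1² = 2
2 → 2² = 4
4 → 4² = 16
16 → 1² + 6² = 37
37 → 3² + 7² = 58
58 → 5² + 8² = 89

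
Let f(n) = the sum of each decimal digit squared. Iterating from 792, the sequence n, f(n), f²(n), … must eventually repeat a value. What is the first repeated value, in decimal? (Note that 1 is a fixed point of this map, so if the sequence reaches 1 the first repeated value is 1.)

16

792 → 134
134 → 26
26 → 40
40 → 16
16 → 37
37 → 58
58 → 89
89 → 145
145 → 42
42 → 20
20 → 4
4 → 16  — 16 already appeared earlier.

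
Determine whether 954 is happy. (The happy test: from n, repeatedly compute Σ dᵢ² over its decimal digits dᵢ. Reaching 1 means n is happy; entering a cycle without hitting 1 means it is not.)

954 → 9² + 5² + 4² = 122
122 → 1² + 2² + 2² = 9
9 → 9² = 81
81 → 8² + 1² = 65
65 → 6² + 5² = 61
61 → 6² + 1² = 37
37 → 3² + 7² = 58
58 → 5² + 8² = 89
89 → 8² + 9² = 145
145 → 1² + 4² + 5² = 42
42 → 4² + 2² = 20
20 → 2² + 0² = 4
4 → 4² = 16
16 → 1² + 6² = 37  — 37 already seen; the sequence cycles without reaching 1.

not happy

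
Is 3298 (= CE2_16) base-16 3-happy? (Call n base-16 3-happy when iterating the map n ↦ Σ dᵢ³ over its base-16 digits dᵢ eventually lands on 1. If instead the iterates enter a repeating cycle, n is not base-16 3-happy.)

base-16 3-happy

3298 = (12,14,2)_16 → 12³ + 14³ + 2³ = 4480
4480 = (1,1,8,0)_16 → 1³ + 1³ + 8³ + 0³ = 514
514 = (2,0,2)_16 → 2³ + 0³ + 2³ = 16
16 = (1,0)_16 → 1³ + 0³ = 1  — reached 1.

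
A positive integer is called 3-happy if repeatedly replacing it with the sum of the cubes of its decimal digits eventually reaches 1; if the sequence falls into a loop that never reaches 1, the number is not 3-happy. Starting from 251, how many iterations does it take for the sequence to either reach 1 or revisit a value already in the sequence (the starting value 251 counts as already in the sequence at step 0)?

251 → 2³ + 5³ + 1³ = 134
134 → 1³ + 3³ + 4³ = 92
92 → 9³ + 2³ = 737
737 → 7³ + 3³ + 7³ = 713
713 → 7³ + 1³ + 3³ = 371
371 → 3³ + 7³ + 1³ = 371  — 371 repeats.
That took 6 steps.

6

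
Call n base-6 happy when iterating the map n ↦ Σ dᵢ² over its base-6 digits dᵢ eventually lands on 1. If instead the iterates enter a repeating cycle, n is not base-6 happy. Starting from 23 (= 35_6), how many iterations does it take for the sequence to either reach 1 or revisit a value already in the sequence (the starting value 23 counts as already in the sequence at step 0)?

23 = (3,5)_6 → 34
34 = (5,4)_6 → 41
41 = (1,0,5)_6 → 26
26 = (4,2)_6 → 20
20 = (3,2)_6 → 13
13 = (2,1)_6 → 5
5 = (5)_6 → 25
25 = (4,1)_6 → 17
17 = (2,5)_6 → 29
29 = (4,5)_6 → 41  — 41 repeats.
That took 10 steps.

10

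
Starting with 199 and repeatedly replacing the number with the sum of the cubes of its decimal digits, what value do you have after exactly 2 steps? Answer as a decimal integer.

199 → 1459
1459 → 919

919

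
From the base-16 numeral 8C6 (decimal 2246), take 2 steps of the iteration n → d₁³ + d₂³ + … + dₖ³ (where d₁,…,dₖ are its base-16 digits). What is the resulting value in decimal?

2246 = (8,12,6)_16 → 8³ + 12³ + 6³ = 2456
2456 = (9,9,8)_16 → 9³ + 9³ + 8³ = 1970

1970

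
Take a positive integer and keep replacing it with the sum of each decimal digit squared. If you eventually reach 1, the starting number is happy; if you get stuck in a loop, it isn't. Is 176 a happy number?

176 → 1² + 7² + 6² = 1 + 49 + 36 = 86
86 → 8² + 6² = 64 + 36 = 100
100 → 1² + 0² + 0² = 1 + 0 + 0 = 1  — reached 1.

happy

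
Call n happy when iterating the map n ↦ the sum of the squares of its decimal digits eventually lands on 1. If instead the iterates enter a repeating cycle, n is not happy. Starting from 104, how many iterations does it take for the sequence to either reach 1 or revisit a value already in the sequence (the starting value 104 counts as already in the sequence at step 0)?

14

104 → 1² + 0² + 4² = 1 + 0 + 16 = 17
17 → 1² + 7² = 1 + 49 = 50
50 → 5² + 0² = 25 + 0 = 25
25 → 2² + 5² = 4 + 25 = 29
29 → 2² + 9² = 4 + 81 = 85
85 → 8² + 5² = 64 + 25 = 89
89 → 8² + 9² = 64 + 81 = 145
145 → 1² + 4² + 5² = 1 + 16 + 25 = 42
42 → 4² + 2² = 16 + 4 = 20
20 → 2² + 0² = 4 + 0 = 4
4 → 4² = 16
16 → 1² + 6² = 1 + 36 = 37
37 → 3² + 7² = 9 + 49 = 58
58 → 5² + 8² = 25 + 64 = 89  — 89 repeats.
That took 14 steps.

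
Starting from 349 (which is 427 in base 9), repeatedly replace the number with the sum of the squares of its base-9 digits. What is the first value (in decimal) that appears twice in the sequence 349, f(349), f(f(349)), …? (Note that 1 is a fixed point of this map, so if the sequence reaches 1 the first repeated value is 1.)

349 = (4,2,7)_9 → 4² + 2² + 7² = 16 + 4 + 49 = 69
69 = (7,6)_9 → 7² + 6² = 49 + 36 = 85
85 = (1,0,4)_9 → 1² + 0² + 4² = 1 + 0 + 16 = 17
17 = (1,8)_9 → 1² + 8² = 1 + 64 = 65
65 = (7,2)_9 → 7² + 2² = 49 + 4 = 53
53 = (5,8)_9 → 5² + 8² = 25 + 64 = 89
89 = (1,0,8)_9 → 1² + 0² + 8² = 1 + 0 + 64 = 65  — 65 already appeared earlier.

65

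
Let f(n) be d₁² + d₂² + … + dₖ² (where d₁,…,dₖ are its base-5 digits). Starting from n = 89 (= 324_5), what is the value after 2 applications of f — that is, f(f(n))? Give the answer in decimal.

17

89 = (3,2,4)_5 → 3² + 2² + 4² = 9 + 4 + 16 = 29
29 = (1,0,4)_5 → 1² + 0² + 4² = 1 + 0 + 16 = 17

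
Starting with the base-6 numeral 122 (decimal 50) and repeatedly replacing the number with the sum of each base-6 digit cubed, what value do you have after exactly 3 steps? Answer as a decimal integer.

50 = (1,2,2)_6 → 1³ + 2³ + 2³ = 17
17 = (2,5)_6 → 2³ + 5³ = 133
133 = (3,4,1)_6 → 3³ + 4³ + 1³ = 92

92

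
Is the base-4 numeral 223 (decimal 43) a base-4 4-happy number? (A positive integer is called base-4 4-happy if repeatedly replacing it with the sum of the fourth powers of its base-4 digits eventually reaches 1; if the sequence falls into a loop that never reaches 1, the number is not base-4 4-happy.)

43 = (2,2,3)_4 → 113
113 = (1,3,0,1)_4 → 83
83 = (1,1,0,3)_4 → 83  — 83 already seen; the sequence cycles without reaching 1.

not base-4 4-happy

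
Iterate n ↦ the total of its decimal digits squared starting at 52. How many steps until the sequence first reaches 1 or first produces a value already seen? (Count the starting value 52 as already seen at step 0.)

11

52 → 29
29 → 85
85 → 89
89 → 145
145 → 42
42 → 20
20 → 4
4 → 16
16 → 37
37 → 58
58 → 89  — 89 repeats.
That took 11 steps.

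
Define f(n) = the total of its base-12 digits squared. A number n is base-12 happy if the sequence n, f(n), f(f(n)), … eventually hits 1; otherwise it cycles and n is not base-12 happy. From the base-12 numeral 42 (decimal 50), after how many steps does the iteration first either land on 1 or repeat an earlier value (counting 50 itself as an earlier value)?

50 = (4,2)_12 → 4² + 2² = 16 + 4 = 20
20 = (1,8)_12 → 1² + 8² = 1 + 64 = 65
65 = (5,5)_12 → 5² + 5² = 25 + 25 = 50  — 50 repeats.
That took 3 steps.

3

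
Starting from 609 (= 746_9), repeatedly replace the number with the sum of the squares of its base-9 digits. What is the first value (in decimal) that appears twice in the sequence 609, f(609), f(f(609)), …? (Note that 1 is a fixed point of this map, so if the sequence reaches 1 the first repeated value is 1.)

1

609 = (7,4,6)_9 → 7² + 4² + 6² = 49 + 16 + 36 = 101
101 = (1,2,2)_9 → 1² + 2² + 2² = 1 + 4 + 4 = 9
9 = (1,0)_9 → 1² + 0² = 1 + 0 = 1  — reached the fixed point 1.
1 → 1, so 1 is the first repeated value.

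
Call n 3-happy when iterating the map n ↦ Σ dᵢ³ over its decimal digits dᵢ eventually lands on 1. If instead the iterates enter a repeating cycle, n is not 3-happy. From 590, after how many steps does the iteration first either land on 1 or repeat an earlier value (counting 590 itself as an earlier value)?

11

590 → 854
854 → 701
701 → 344
344 → 155
155 → 251
251 → 134
134 → 92
92 → 737
737 → 713
713 → 371
371 → 371  — 371 repeats.
That took 11 steps.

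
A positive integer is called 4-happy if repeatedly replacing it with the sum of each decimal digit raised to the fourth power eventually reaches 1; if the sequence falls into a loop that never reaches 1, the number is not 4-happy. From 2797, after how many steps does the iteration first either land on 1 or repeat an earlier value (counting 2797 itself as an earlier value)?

2797 → 11379
11379 → 9045
9045 → 7442
7442 → 2929
2929 → 13154
13154 → 964
964 → 8113
8113 → 4179
4179 → 9219
9219 → 13139
13139 → 6725
6725 → 4338
4338 → 4514
4514 → 1138
1138 → 4179  — 4179 repeats.
That took 15 steps.

15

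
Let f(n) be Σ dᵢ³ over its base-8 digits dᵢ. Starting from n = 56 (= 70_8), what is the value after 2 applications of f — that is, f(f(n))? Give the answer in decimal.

476

56 = (7,0)_8 → 343
343 = (5,2,7)_8 → 476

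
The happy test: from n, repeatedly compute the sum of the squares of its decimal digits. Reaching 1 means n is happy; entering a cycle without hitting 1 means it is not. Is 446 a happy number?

446 → 4² + 4² + 6² = 68
68 → 6² + 8² = 100
100 → 1² + 0² + 0² = 1  — reached 1.

happy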